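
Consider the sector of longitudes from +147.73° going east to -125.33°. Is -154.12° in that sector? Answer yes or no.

Band width going east from +147.73° to -125.33°: ((-125.33 − 147.73) mod 360) = 86.94°.
Offset of -154.12° east of the west edge: ((-154.12 − 147.73) mod 360) = 58.15°.
58.15° ≤ 86.94° ⇒ inside.

Yes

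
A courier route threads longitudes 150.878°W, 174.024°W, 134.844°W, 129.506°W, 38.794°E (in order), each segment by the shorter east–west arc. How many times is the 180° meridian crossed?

Leg 1: -150.878° → -174.024°, shortest Δλ = -23.146° (west) — does not cross 180°.
Leg 2: -174.024° → -134.844°, shortest Δλ = 39.18° (east) — does not cross 180°.
Leg 3: -134.844° → -129.506°, shortest Δλ = 5.338° (east) — does not cross 180°.
Leg 4: -129.506° → +38.794°, shortest Δλ = 168.3° (east) — does not cross 180°.
Total crossings: 0.

0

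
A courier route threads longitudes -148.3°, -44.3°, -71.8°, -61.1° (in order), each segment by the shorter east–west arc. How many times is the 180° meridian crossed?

Leg 1: -148.3° → -44.3°, shortest Δλ = 104.0° (east) — does not cross 180°.
Leg 2: -44.3° → -71.8°, shortest Δλ = -27.5° (west) — does not cross 180°.
Leg 3: -71.8° → -61.1°, shortest Δλ = 10.7° (east) — does not cross 180°.
Total crossings: 0.

0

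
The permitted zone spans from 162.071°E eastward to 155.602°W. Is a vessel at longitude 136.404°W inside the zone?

No

Band width going east from +162.071° to -155.602°: ((-155.602 − 162.071) mod 360) = 42.327°.
Offset of -136.404° east of the west edge: ((-136.404 − 162.071) mod 360) = 61.525°.
61.525° > 42.327° ⇒ outside.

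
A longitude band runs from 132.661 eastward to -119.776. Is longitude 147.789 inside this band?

Band width going east from +132.661° to -119.776°: ((-119.776 − 132.661) mod 360) = 107.563°.
Offset of +147.789° east of the west edge: ((147.789 − 132.661) mod 360) = 15.128°.
15.128° ≤ 107.563° ⇒ inside.

Yes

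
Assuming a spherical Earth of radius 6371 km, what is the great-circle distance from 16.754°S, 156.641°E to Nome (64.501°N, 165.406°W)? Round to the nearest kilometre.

9594 km

Δλ = -165.406 − 156.641 = -322.047°; wrapped into (−180°, 180°]: 37.953°.
Δφ = 64.501 − -16.754 = 81.255°.
a = sin²(Δφ/2) + cos φ₁ · cos φ₂ · sin²(Δλ/2) = 0.467571.
c = 2·atan2(√a, √(1−a)) = 1.50589 rad → d = 6371·c ≈ 9594.04 km.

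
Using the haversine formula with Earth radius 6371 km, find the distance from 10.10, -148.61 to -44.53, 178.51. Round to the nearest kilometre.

6916 km

Δλ = 178.51 − -148.61 = 327.12°; wrapped into (−180°, 180°]: -32.88°.
Δφ = -44.53 − 10.10 = -54.63°.
a = sin²(Δφ/2) + cos φ₁ · cos φ₂ · sin²(Δλ/2) = 0.266787.
c = 2·atan2(√a, √(1−a)) = 1.08555 rad → d = 6371·c ≈ 6916.04 km.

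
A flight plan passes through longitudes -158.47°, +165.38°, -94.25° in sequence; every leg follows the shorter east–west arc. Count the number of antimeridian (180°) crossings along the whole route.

2

Leg 1: -158.47° → +165.38°, shortest Δλ = -36.15° (west) — crosses 180°.
Leg 2: +165.38° → -94.25°, shortest Δλ = 100.37° (east) — crosses 180°.
Total crossings: 2.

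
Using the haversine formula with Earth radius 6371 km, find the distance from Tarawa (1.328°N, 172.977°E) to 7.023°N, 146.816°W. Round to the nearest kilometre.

Δλ = -146.816 − 172.977 = -319.793°; wrapped into (−180°, 180°]: 40.207°.
Δφ = 7.023 − 1.328 = 5.695°.
a = sin²(Δφ/2) + cos φ₁ · cos φ₂ · sin²(Δλ/2) = 0.119691.
c = 2·atan2(√a, √(1−a)) = 0.70653 rad → d = 6371·c ≈ 4501.32 km.

4501 km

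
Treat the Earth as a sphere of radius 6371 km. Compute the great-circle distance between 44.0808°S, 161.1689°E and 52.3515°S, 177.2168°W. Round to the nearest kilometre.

Δλ = -177.2168 − 161.1689 = -338.3857°; wrapped into (−180°, 180°]: 21.6143°.
Δφ = -52.3515 − -44.0808 = -8.2707°.
a = sin²(Δφ/2) + cos φ₁ · cos φ₂ · sin²(Δλ/2) = 0.020627.
c = 2·atan2(√a, √(1−a)) = 0.28824 rad → d = 6371·c ≈ 1836.37 km.

1836 km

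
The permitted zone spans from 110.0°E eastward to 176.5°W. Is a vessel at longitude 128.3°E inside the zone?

Yes

Band width going east from +110.0° to -176.5°: ((-176.5 − 110.0) mod 360) = 73.5°.
Offset of +128.3° east of the west edge: ((128.3 − 110.0) mod 360) = 18.3°.
18.3° ≤ 73.5° ⇒ inside.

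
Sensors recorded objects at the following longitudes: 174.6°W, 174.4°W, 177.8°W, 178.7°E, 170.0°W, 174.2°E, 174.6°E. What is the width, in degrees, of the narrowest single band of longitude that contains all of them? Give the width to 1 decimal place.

Sort the longitudes: -177.8°, -174.6°, -174.4°, -170.0°, +174.2°, +174.6°, +178.7°.
Eastward gaps between consecutive values (wrapping around): 3.2°, 0.2°, 4.4°, 344.2°, 0.4°, 4.1°, 3.5°.
Largest gap = 344.2° ⇒ minimal covering band is its complement: 360° − 344.2° = 15.8°.
Band runs from +174.2° eastward to -170.0°, crossing the antimeridian.

15.8°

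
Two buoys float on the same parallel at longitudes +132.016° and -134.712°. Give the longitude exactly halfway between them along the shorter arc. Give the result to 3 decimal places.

+178.652°

Signed shortest Δλ from +132.016° to -134.712° is +93.272°.
Midpoint longitude = +132.016° + (+93.272°)/2 = +132.016° + 46.636° = +178.652°.
(The naïve average (+132.016 + -134.712)/2 = -1.348° is on the wrong side of the globe.)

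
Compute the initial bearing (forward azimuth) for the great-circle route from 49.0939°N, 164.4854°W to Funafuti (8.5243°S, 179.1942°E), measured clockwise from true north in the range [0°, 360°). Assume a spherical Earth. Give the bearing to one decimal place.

198.8°

Δλ = 179.1942 − -164.4854 = 343.6796°; wrapped into (−180°, 180°]: -16.3204°.
θ = atan2( sin Δλ · cos φ₂ , cos φ₁ · sin φ₂ − sin φ₁ · cos φ₂ · cos Δλ )
  = atan2(-0.27790, -0.81438) = -161.158° → normalised to [0°, 360°): 198.842°.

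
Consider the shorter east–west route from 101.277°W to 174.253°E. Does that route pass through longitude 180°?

Yes

Naïve |174.253 − -101.277| = 275.53° > 180°, so the shorter arc goes the other way round — across 180°.
Signed shortest Δλ = ((174.253 − -101.277 + 180) mod 360) − 180 = -84.47°.
Going west by 84.47° from -101.277° passes through 180° before reaching +174.253°.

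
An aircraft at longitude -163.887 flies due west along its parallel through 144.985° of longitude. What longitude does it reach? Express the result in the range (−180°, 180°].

Start at -163.887°; shift −144.985° → -308.872°.
-308.872° lies outside (−180°, 180°]; add 360° → +51.128°.

+51.128°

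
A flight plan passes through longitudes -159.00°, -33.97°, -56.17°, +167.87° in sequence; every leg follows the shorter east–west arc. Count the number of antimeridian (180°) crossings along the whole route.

Leg 1: -159.00° → -33.97°, shortest Δλ = 125.03° (east) — does not cross 180°.
Leg 2: -33.97° → -56.17°, shortest Δλ = -22.2° (west) — does not cross 180°.
Leg 3: -56.17° → +167.87°, shortest Δλ = -135.96° (west) — crosses 180°.
Total crossings: 1.

1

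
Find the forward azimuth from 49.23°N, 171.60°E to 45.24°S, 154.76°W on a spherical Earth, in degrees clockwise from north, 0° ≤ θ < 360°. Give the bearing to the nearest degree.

157°

Δλ = -154.76 − 171.60 = -326.36°; wrapped into (−180°, 180°]: 33.64°.
θ = atan2( sin Δλ · cos φ₂ , cos φ₁ · sin φ₂ − sin φ₁ · cos φ₂ · cos Δλ )
  = atan2(0.39007, -0.90765) = 156.744° → normalised to [0°, 360°): 156.744°.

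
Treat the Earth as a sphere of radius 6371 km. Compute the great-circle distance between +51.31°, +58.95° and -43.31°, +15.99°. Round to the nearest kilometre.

11307 km

Δλ = 15.99 − 58.95 = -42.96°.
Δφ = -43.31 − 51.31 = -94.62°.
a = sin²(Δφ/2) + cos φ₁ · cos φ₂ · sin²(Δλ/2) = 0.601263.
c = 2·atan2(√a, √(1−a)) = 1.77473 rad → d = 6371·c ≈ 11306.83 km.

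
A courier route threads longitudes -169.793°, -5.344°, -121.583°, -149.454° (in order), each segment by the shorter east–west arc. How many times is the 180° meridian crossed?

0

Leg 1: -169.793° → -5.344°, shortest Δλ = 164.449° (east) — does not cross 180°.
Leg 2: -5.344° → -121.583°, shortest Δλ = -116.239° (west) — does not cross 180°.
Leg 3: -121.583° → -149.454°, shortest Δλ = -27.871° (west) — does not cross 180°.
Total crossings: 0.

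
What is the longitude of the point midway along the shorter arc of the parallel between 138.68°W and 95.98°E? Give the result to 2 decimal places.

Signed shortest Δλ from -138.68° to +95.98° is -125.34°.
Midpoint longitude = -138.68° + (-125.34°)/2 = -138.68° − 62.67° = -201.35°.
Normalise into (−180°, 180°]: +158.65°.
(The naïve average (-138.68 + +95.98)/2 = -21.35° is on the wrong side of the globe.)

158.65°E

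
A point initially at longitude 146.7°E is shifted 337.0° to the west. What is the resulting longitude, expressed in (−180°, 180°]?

Start at +146.7°; shift −337.0° → -190.3°.
-190.3° lies outside (−180°, 180°]; add 360° → +169.7°.

169.7°E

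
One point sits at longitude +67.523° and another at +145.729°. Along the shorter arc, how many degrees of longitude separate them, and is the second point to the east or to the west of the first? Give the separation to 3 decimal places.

Raw difference: 145.729 − 67.523 = 78.206°.
Normalise into (−180°, 180°]: 78.206° stays 78.206°.
Positive ⇒ the second point lies to the east; separation 78.206°.

78.206° east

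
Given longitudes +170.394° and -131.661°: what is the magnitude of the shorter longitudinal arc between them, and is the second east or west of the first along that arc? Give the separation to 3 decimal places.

Raw difference: -131.661 − 170.394 = -302.055°.
Normalise into (−180°, 180°]: -302.055° + 360° = 57.945°.
Positive ⇒ the second point lies to the east; separation 57.945°.

57.945° east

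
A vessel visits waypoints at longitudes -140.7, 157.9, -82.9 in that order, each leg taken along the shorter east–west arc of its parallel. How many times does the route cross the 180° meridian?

2

Leg 1: -140.7° → +157.9°, shortest Δλ = -61.4° (west) — crosses 180°.
Leg 2: +157.9° → -82.9°, shortest Δλ = 119.2° (east) — crosses 180°.
Total crossings: 2.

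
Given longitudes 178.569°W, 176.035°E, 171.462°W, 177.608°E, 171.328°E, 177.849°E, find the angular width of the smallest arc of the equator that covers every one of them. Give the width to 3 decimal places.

17.210°

Sort the longitudes: -178.569°, -171.462°, +171.328°, +176.035°, +177.608°, +177.849°.
Eastward gaps between consecutive values (wrapping around): 7.107°, 342.790°, 4.707°, 1.573°, 0.241°, 3.582°.
Largest gap = 342.790° ⇒ minimal covering band is its complement: 360° − 342.790° = 17.210°.
Band runs from +171.328° eastward to -171.462°, crossing the antimeridian.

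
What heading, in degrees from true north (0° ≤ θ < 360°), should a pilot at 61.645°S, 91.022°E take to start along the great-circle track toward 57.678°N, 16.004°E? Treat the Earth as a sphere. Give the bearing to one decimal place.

Δλ = 16.004 − 91.022 = -75.018°.
θ = atan2( sin Δλ · cos φ₂ , cos φ₁ · sin φ₂ − sin φ₁ · cos φ₂ · cos Δλ )
  = atan2(-0.51650, 0.52298) = -44.643° → normalised to [0°, 360°): 315.357°.

315.4°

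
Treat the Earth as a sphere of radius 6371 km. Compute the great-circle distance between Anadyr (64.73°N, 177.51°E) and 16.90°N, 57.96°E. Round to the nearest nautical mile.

5192 nmi

Δλ = 57.96 − 177.51 = -119.55°.
Δφ = 16.90 − 64.73 = -47.83°.
a = sin²(Δφ/2) + cos φ₁ · cos φ₂ · sin²(Δλ/2) = 0.469278.
c = 2·atan2(√a, √(1−a)) = 1.50931 rad → d = 6371·c ≈ 9615.84 km ≈ 5192.14 nmi.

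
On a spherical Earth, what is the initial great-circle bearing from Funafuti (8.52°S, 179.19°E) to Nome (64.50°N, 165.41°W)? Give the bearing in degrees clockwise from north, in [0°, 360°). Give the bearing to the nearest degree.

7°

Δλ = -165.41 − 179.19 = -344.60°; wrapped into (−180°, 180°]: 15.40°.
θ = atan2( sin Δλ · cos φ₂ , cos φ₁ · sin φ₂ − sin φ₁ · cos φ₂ · cos Δλ )
  = atan2(0.11432, 0.95412) = 6.833° → normalised to [0°, 360°): 6.833°.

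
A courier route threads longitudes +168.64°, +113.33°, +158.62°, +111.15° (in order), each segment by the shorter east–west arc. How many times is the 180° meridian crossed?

Leg 1: +168.64° → +113.33°, shortest Δλ = -55.31° (west) — does not cross 180°.
Leg 2: +113.33° → +158.62°, shortest Δλ = 45.29° (east) — does not cross 180°.
Leg 3: +158.62° → +111.15°, shortest Δλ = -47.47° (west) — does not cross 180°.
Total crossings: 0.

0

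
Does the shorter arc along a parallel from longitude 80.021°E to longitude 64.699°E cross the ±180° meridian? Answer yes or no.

Signed shortest Δλ = ((64.699 − 80.021 + 180) mod 360) − 180 = -15.322°.
Going west by 15.322° from +80.021° reaches +64.699° without touching 180°.

No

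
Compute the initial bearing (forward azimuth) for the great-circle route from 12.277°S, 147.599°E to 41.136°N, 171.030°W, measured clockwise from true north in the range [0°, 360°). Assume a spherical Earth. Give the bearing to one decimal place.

Δλ = -171.030 − 147.599 = -318.629°; wrapped into (−180°, 180°]: 41.371°.
θ = atan2( sin Δλ · cos φ₂ , cos φ₁ · sin φ₂ − sin φ₁ · cos φ₂ · cos Δλ )
  = atan2(0.49778, 0.76299) = 33.121° → normalised to [0°, 360°): 33.121°.

33.1°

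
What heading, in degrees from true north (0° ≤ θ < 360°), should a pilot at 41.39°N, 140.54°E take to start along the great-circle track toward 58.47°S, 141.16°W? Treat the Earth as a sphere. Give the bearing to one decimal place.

144.2°

Δλ = -141.16 − 140.54 = -281.70°; wrapped into (−180°, 180°]: 78.30°.
θ = atan2( sin Δλ · cos φ₂ , cos φ₁ · sin φ₂ − sin φ₁ · cos φ₂ · cos Δλ )
  = atan2(0.51208, -0.70958) = 144.183° → normalised to [0°, 360°): 144.183°.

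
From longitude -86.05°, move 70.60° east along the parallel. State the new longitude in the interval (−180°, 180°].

-15.45°

Start at -86.05°; shift +70.60° → -15.45°.
-15.45° already lies in (−180°, 180°].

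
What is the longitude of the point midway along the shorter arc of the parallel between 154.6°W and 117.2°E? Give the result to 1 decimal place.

Signed shortest Δλ from -154.6° to +117.2° is -88.2°.
Midpoint longitude = -154.6° + (-88.2°)/2 = -154.6° − 44.1° = -198.7°.
Normalise into (−180°, 180°]: +161.3°.
(The naïve average (-154.6 + +117.2)/2 = -18.7° is on the wrong side of the globe.)

161.3°E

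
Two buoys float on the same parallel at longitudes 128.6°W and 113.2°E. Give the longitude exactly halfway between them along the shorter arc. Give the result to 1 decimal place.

172.3°E

Signed shortest Δλ from -128.6° to +113.2° is -118.2°.
Midpoint longitude = -128.6° + (-118.2°)/2 = -128.6° − 59.1° = -187.7°.
Normalise into (−180°, 180°]: +172.3°.
(The naïve average (-128.6 + +113.2)/2 = -7.7° is on the wrong side of the globe.)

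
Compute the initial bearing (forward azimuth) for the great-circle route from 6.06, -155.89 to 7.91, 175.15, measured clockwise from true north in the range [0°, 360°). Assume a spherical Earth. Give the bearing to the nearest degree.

275°

Δλ = 175.15 − -155.89 = 331.04°; wrapped into (−180°, 180°]: -28.96°.
θ = atan2( sin Δλ · cos φ₂ , cos φ₁ · sin φ₂ − sin φ₁ · cos φ₂ · cos Δλ )
  = atan2(-0.47959, 0.04536) = -84.597° → normalised to [0°, 360°): 275.403°.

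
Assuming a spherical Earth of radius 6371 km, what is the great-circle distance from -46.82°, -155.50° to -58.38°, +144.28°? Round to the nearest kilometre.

Δλ = 144.28 − -155.50 = 299.78°; wrapped into (−180°, 180°]: -60.22°.
Δφ = -58.38 − -46.82 = -11.56°.
a = sin²(Δφ/2) + cos φ₁ · cos φ₂ · sin²(Δλ/2) = 0.100430.
c = 2·atan2(√a, √(1−a)) = 0.64493 rad → d = 6371·c ≈ 4108.87 km.

4109 km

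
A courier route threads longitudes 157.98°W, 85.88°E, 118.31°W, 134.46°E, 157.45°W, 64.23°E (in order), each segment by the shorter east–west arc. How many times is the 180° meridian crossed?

5

Leg 1: -157.98° → +85.88°, shortest Δλ = -116.14° (west) — crosses 180°.
Leg 2: +85.88° → -118.31°, shortest Δλ = 155.81° (east) — crosses 180°.
Leg 3: -118.31° → +134.46°, shortest Δλ = -107.23° (west) — crosses 180°.
Leg 4: +134.46° → -157.45°, shortest Δλ = 68.09° (east) — crosses 180°.
Leg 5: -157.45° → +64.23°, shortest Δλ = -138.32° (west) — crosses 180°.
Total crossings: 5.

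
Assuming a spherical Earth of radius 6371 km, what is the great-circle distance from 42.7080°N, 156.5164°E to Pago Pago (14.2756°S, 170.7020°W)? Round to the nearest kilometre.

7165 km

Δλ = -170.7020 − 156.5164 = -327.2184°; wrapped into (−180°, 180°]: 32.7816°.
Δφ = -14.2756 − 42.7080 = -56.9836°.
a = sin²(Δφ/2) + cos φ₁ · cos φ₂ · sin²(Δλ/2) = 0.284267.
c = 2·atan2(√a, √(1−a)) = 1.12468 rad → d = 6371·c ≈ 7165.33 km.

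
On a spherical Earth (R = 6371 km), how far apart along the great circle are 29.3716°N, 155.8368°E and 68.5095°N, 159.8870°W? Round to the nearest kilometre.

5200 km

Δλ = -159.8870 − 155.8368 = -315.7238°; wrapped into (−180°, 180°]: 44.2762°.
Δφ = 68.5095 − 29.3716 = 39.1379°.
a = sin²(Δφ/2) + cos φ₁ · cos φ₂ · sin²(Δλ/2) = 0.157523.
c = 2·atan2(√a, √(1−a)) = 0.81625 rad → d = 6371·c ≈ 5200.36 km.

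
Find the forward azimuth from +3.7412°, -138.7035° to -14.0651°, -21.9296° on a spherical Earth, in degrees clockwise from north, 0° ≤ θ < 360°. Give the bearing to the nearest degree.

Δλ = -21.9296 − -138.7035 = 116.7739°.
θ = atan2( sin Δλ · cos φ₂ , cos φ₁ · sin φ₂ − sin φ₁ · cos φ₂ · cos Δλ )
  = atan2(0.86603, -0.21399) = 103.880° → normalised to [0°, 360°): 103.880°.

104°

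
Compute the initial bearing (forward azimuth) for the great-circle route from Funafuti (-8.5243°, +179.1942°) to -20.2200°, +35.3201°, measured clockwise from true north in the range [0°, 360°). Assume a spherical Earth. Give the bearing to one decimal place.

230.6°

Δλ = 35.3201 − 179.1942 = -143.8741°.
θ = atan2( sin Δλ · cos φ₂ , cos φ₁ · sin φ₂ − sin φ₁ · cos φ₂ · cos Δλ )
  = atan2(-0.55323, -0.45416) = -129.383° → normalised to [0°, 360°): 230.617°.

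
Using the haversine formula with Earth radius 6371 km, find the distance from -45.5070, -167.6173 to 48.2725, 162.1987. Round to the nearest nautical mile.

Δλ = 162.1987 − -167.6173 = 329.8160°; wrapped into (−180°, 180°]: -30.1840°.
Δφ = 48.2725 − -45.5070 = 93.7795°.
a = sin²(Δφ/2) + cos φ₁ · cos φ₂ · sin²(Δλ/2) = 0.564581.
c = 2·atan2(√a, √(1−a)) = 1.70032 rad → d = 6371·c ≈ 10832.74 km ≈ 5849.21 nmi.

5849 nmi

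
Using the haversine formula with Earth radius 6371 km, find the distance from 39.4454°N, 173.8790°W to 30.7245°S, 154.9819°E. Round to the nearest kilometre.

Δλ = 154.9819 − -173.8790 = 328.8609°; wrapped into (−180°, 180°]: -31.1391°.
Δφ = -30.7245 − 39.4454 = -70.1699°.
a = sin²(Δφ/2) + cos φ₁ · cos φ₂ · sin²(Δλ/2) = 0.378208.
c = 2·atan2(√a, √(1−a)) = 1.32474 rad → d = 6371·c ≈ 8439.91 km.

8440 km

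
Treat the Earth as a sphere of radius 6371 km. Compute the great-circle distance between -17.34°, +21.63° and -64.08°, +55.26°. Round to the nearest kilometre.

5784 km

Δλ = 55.26 − 21.63 = 33.63°.
Δφ = -64.08 − -17.34 = -46.74°.
a = sin²(Δφ/2) + cos φ₁ · cos φ₂ · sin²(Δλ/2) = 0.192262.
c = 2·atan2(√a, √(1−a)) = 0.90781 rad → d = 6371·c ≈ 5783.64 km.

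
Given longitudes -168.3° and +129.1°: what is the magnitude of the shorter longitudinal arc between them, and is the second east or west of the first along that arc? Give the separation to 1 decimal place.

62.6° west

Raw difference: 129.1 − -168.3 = 297.4°.
Normalise into (−180°, 180°]: 297.4° − 360° = -62.6°.
Negative ⇒ the second point lies to the west; separation 62.6°.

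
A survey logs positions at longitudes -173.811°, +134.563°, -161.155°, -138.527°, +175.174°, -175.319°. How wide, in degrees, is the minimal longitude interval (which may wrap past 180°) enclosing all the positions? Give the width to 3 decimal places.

Sort the longitudes: -175.319°, -173.811°, -161.155°, -138.527°, +134.563°, +175.174°.
Eastward gaps between consecutive values (wrapping around): 1.508°, 12.656°, 22.628°, 273.090°, 40.611°, 9.507°.
Largest gap = 273.090° ⇒ minimal covering band is its complement: 360° − 273.090° = 86.910°.
Band runs from +134.563° eastward to -138.527°, crossing the antimeridian.

86.910°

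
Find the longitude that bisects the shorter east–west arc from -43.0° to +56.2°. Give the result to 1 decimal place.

Signed shortest Δλ from -43.0° to +56.2° is +99.2°.
Midpoint longitude = -43.0° + (+99.2°)/2 = -43.0° + 49.6° = +6.6°.

+6.6°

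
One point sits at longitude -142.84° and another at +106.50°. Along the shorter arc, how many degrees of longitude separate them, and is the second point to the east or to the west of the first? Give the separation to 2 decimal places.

110.66° west

Raw difference: 106.50 − -142.84 = 249.34°.
Normalise into (−180°, 180°]: 249.34° − 360° = -110.66°.
Negative ⇒ the second point lies to the west; separation 110.66°.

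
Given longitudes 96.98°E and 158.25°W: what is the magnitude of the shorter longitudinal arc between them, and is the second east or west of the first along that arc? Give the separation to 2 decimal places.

104.77° east

Raw difference: -158.25 − 96.98 = -255.23°.
Normalise into (−180°, 180°]: -255.23° + 360° = 104.77°.
Positive ⇒ the second point lies to the east; separation 104.77°.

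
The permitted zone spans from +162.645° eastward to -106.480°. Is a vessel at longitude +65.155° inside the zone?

Band width going east from +162.645° to -106.480°: ((-106.480 − 162.645) mod 360) = 90.875°.
Offset of +65.155° east of the west edge: ((65.155 − 162.645) mod 360) = 262.510°.
262.510° > 90.875° ⇒ outside.

No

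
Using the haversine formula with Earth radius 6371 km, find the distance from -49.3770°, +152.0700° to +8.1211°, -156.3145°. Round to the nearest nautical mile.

4381 nmi

Δλ = -156.3145 − 152.0700 = -308.3845°; wrapped into (−180°, 180°]: 51.6155°.
Δφ = 8.1211 − -49.3770 = 57.4981°.
a = sin²(Δφ/2) + cos φ₁ · cos φ₂ · sin²(Δλ/2) = 0.353499.
c = 2·atan2(√a, √(1−a)) = 1.27343 rad → d = 6371·c ≈ 8113.03 km ≈ 4380.69 nmi.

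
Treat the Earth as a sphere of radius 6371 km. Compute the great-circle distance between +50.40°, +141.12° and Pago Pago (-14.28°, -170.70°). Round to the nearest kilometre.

Δλ = -170.70 − 141.12 = -311.82°; wrapped into (−180°, 180°]: 48.18°.
Δφ = -14.28 − 50.40 = -64.68°.
a = sin²(Δφ/2) + cos φ₁ · cos φ₂ · sin²(Δλ/2) = 0.389079.
c = 2·atan2(√a, √(1−a)) = 1.34709 rad → d = 6371·c ≈ 8582.33 km.

8582 km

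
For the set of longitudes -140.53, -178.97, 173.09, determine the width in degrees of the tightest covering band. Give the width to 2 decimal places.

Sort the longitudes: -178.97°, -140.53°, +173.09°.
Eastward gaps between consecutive values (wrapping around): 38.44°, 313.62°, 7.94°.
Largest gap = 313.62° ⇒ minimal covering band is its complement: 360° − 313.62° = 46.38°.
Band runs from +173.09° eastward to -140.53°, crossing the antimeridian.

46.38°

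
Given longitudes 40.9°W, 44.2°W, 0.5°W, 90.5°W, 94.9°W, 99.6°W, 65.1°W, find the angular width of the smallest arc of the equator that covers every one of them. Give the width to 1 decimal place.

99.1°

Sort the longitudes: -99.6°, -94.9°, -90.5°, -65.1°, -44.2°, -40.9°, -0.5°.
Eastward gaps between consecutive values (wrapping around): 4.7°, 4.4°, 25.4°, 20.9°, 3.3°, 40.4°, 260.9°.
Largest gap = 260.9° ⇒ minimal covering band is its complement: 360° − 260.9° = 99.1°.
Band runs from -99.6° eastward to -0.5°.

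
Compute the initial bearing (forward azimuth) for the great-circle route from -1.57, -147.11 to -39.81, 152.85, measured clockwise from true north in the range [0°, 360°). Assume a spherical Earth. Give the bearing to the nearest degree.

Δλ = 152.85 − -147.11 = 299.96°; wrapped into (−180°, 180°]: -60.04°.
θ = atan2( sin Δλ · cos φ₂ , cos φ₁ · sin φ₂ − sin φ₁ · cos φ₂ · cos Δλ )
  = atan2(-0.66552, -0.62949) = -133.406° → normalised to [0°, 360°): 226.594°.

227°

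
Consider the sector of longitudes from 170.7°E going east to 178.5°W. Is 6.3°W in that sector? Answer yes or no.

No

Band width going east from +170.7° to -178.5°: ((-178.5 − 170.7) mod 360) = 10.8°.
Offset of -6.3° east of the west edge: ((-6.3 − 170.7) mod 360) = 183.0°.
183.0° > 10.8° ⇒ outside.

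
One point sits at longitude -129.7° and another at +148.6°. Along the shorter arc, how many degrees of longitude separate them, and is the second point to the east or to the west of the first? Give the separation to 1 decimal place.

Raw difference: 148.6 − -129.7 = 278.3°.
Normalise into (−180°, 180°]: 278.3° − 360° = -81.7°.
Negative ⇒ the second point lies to the west; separation 81.7°.

81.7° west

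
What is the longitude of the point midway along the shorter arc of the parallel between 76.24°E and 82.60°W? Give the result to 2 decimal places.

Signed shortest Δλ from +76.24° to -82.60° is -158.84°.
Midpoint longitude = +76.24° + (-158.84°)/2 = +76.24° − 79.42° = -3.18°.

3.18°W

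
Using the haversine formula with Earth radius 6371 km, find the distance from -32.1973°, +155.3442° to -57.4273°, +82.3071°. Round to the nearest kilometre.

Δλ = 82.3071 − 155.3442 = -73.0371°.
Δφ = -57.4273 − -32.1973 = -25.2300°.
a = sin²(Δφ/2) + cos φ₁ · cos φ₂ · sin²(Δλ/2) = 0.209029.
c = 2·atan2(√a, √(1−a)) = 0.94968 rad → d = 6371·c ≈ 6050.42 km.

6050 km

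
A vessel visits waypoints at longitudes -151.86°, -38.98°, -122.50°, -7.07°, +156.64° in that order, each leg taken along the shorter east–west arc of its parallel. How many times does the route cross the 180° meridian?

Leg 1: -151.86° → -38.98°, shortest Δλ = 112.88° (east) — does not cross 180°.
Leg 2: -38.98° → -122.50°, shortest Δλ = -83.52° (west) — does not cross 180°.
Leg 3: -122.50° → -7.07°, shortest Δλ = 115.43° (east) — does not cross 180°.
Leg 4: -7.07° → +156.64°, shortest Δλ = 163.71° (east) — does not cross 180°.
Total crossings: 0.

0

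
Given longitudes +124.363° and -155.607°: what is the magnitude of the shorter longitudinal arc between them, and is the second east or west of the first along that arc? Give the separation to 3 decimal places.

80.030° east

Raw difference: -155.607 − 124.363 = -279.97°.
Normalise into (−180°, 180°]: -279.97° + 360° = 80.03°.
Positive ⇒ the second point lies to the east; separation 80.030°.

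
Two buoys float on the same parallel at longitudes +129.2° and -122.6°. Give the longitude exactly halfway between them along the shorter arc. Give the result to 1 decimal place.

-176.7°

Signed shortest Δλ from +129.2° to -122.6° is +108.2°.
Midpoint longitude = +129.2° + (+108.2°)/2 = +129.2° + 54.1° = +183.3°.
Normalise into (−180°, 180°]: -176.7°.
(The naïve average (+129.2 + -122.6)/2 = 3.3° is on the wrong side of the globe.)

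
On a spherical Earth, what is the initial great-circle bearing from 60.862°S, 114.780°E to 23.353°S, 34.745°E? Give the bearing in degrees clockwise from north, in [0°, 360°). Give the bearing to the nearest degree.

267°

Δλ = 34.745 − 114.780 = -80.035°.
θ = atan2( sin Δλ · cos φ₂ , cos φ₁ · sin φ₂ − sin φ₁ · cos φ₂ · cos Δλ )
  = atan2(-0.90423, -0.05425) = -93.433° → normalised to [0°, 360°): 266.567°.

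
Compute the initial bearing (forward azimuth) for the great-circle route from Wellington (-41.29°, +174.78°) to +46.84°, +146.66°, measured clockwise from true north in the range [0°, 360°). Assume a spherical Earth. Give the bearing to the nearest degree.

Δλ = 146.66 − 174.78 = -28.12°.
θ = atan2( sin Δλ · cos φ₂ , cos φ₁ · sin φ₂ − sin φ₁ · cos φ₂ · cos Δλ )
  = atan2(-0.32240, 0.94619) = -18.816° → normalised to [0°, 360°): 341.184°.

341°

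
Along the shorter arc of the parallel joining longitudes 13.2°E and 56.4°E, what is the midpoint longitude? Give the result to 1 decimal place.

Signed shortest Δλ from +13.2° to +56.4° is +43.2°.
Midpoint longitude = +13.2° + (+43.2°)/2 = +13.2° + 21.6° = +34.8°.

34.8°E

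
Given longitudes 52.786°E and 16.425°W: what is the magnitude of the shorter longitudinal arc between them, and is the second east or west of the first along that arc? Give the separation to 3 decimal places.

69.211° west

Raw difference: -16.425 − 52.786 = -69.211°.
Normalise into (−180°, 180°]: -69.211° stays -69.211°.
Negative ⇒ the second point lies to the west; separation 69.211°.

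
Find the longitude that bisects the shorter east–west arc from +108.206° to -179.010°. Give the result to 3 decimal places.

+144.598°

Signed shortest Δλ from +108.206° to -179.010° is +72.784°.
Midpoint longitude = +108.206° + (+72.784°)/2 = +108.206° + 36.392° = +144.598°.
(The naïve average (+108.206 + -179.010)/2 = -35.402° is on the wrong side of the globe.)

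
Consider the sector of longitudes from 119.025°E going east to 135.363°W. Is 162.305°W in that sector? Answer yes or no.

Yes

Band width going east from +119.025° to -135.363°: ((-135.363 − 119.025) mod 360) = 105.612°.
Offset of -162.305° east of the west edge: ((-162.305 − 119.025) mod 360) = 78.670°.
78.670° ≤ 105.612° ⇒ inside.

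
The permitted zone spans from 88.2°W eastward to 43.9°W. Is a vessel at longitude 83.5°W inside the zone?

Band width going east from -88.2° to -43.9°: ((-43.9 − -88.2) mod 360) = 44.3°.
Offset of -83.5° east of the west edge: ((-83.5 − -88.2) mod 360) = 4.7°.
4.7° ≤ 44.3° ⇒ inside.

Yes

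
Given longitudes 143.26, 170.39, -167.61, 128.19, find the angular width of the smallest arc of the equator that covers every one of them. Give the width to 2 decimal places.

Sort the longitudes: -167.61°, +128.19°, +143.26°, +170.39°.
Eastward gaps between consecutive values (wrapping around): 295.80°, 15.07°, 27.13°, 22.00°.
Largest gap = 295.80° ⇒ minimal covering band is its complement: 360° − 295.80° = 64.20°.
Band runs from +128.19° eastward to -167.61°, crossing the antimeridian.

64.20°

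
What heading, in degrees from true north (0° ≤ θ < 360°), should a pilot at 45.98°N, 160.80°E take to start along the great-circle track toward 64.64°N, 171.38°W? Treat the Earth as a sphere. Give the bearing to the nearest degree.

29°

Δλ = -171.38 − 160.80 = -332.18°; wrapped into (−180°, 180°]: 27.82°.
θ = atan2( sin Δλ · cos φ₂ , cos φ₁ · sin φ₂ − sin φ₁ · cos φ₂ · cos Δλ )
  = atan2(0.19989, 0.35555) = 29.344° → normalised to [0°, 360°): 29.344°.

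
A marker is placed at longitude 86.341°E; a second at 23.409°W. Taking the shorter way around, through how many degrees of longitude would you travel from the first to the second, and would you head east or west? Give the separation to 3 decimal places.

109.750° west

Raw difference: -23.409 − 86.341 = -109.75°.
Normalise into (−180°, 180°]: -109.75° stays -109.75°.
Negative ⇒ the second point lies to the west; separation 109.750°.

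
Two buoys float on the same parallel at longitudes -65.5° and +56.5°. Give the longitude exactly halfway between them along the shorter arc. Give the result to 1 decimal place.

Signed shortest Δλ from -65.5° to +56.5° is +122.0°.
Midpoint longitude = -65.5° + (+122.0°)/2 = -65.5° + 61.0° = -4.5°.

-4.5°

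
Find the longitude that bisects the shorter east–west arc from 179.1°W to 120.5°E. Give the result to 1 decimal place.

Signed shortest Δλ from -179.1° to +120.5° is -60.4°.
Midpoint longitude = -179.1° + (-60.4°)/2 = -179.1° − 30.2° = -209.3°.
Normalise into (−180°, 180°]: +150.7°.
(The naïve average (-179.1 + +120.5)/2 = -29.3° is on the wrong side of the globe.)

150.7°E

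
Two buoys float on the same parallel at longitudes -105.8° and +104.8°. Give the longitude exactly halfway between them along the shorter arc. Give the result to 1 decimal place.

Signed shortest Δλ from -105.8° to +104.8° is -149.4°.
Midpoint longitude = -105.8° + (-149.4°)/2 = -105.8° − 74.7° = -180.5°.
Normalise into (−180°, 180°]: +179.5°.
(The naïve average (-105.8 + +104.8)/2 = -0.5° is on the wrong side of the globe.)

+179.5°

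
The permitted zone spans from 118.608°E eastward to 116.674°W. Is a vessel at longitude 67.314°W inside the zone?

No

Band width going east from +118.608° to -116.674°: ((-116.674 − 118.608) mod 360) = 124.718°.
Offset of -67.314° east of the west edge: ((-67.314 − 118.608) mod 360) = 174.078°.
174.078° > 124.718° ⇒ outside.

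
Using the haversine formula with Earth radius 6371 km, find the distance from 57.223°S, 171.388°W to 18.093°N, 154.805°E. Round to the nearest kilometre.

8942 km

Δλ = 154.805 − -171.388 = 326.193°; wrapped into (−180°, 180°]: -33.807°.
Δφ = 18.093 − -57.223 = 75.316°.
a = sin²(Δφ/2) + cos φ₁ · cos φ₂ · sin²(Δλ/2) = 0.416761.
c = 2·atan2(√a, √(1−a)) = 1.40354 rad → d = 6371·c ≈ 8941.96 km.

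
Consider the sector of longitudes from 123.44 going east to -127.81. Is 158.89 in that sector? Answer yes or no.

Band width going east from +123.44° to -127.81°: ((-127.81 − 123.44) mod 360) = 108.75°.
Offset of +158.89° east of the west edge: ((158.89 − 123.44) mod 360) = 35.45°.
35.45° ≤ 108.75° ⇒ inside.

Yes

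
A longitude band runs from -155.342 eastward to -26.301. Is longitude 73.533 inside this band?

Band width going east from -155.342° to -26.301°: ((-26.301 − -155.342) mod 360) = 129.041°.
Offset of +73.533° east of the west edge: ((73.533 − -155.342) mod 360) = 228.875°.
228.875° > 129.041° ⇒ outside.

No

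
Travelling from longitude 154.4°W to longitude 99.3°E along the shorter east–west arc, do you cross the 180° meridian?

Yes

Naïve |99.3 − -154.4| = 253.7° > 180°, so the shorter arc goes the other way round — across 180°.
Signed shortest Δλ = ((99.3 − -154.4 + 180) mod 360) − 180 = -106.3°.
Going west by 106.3° from -154.4° passes through 180° before reaching +99.3°.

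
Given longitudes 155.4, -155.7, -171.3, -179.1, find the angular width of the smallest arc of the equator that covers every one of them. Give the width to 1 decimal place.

48.9°

Sort the longitudes: -179.1°, -171.3°, -155.7°, +155.4°.
Eastward gaps between consecutive values (wrapping around): 7.8°, 15.6°, 311.1°, 25.5°.
Largest gap = 311.1° ⇒ minimal covering band is its complement: 360° − 311.1° = 48.9°.
Band runs from +155.4° eastward to -155.7°, crossing the antimeridian.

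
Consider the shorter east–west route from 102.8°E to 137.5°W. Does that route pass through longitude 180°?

Naïve |-137.5 − 102.8| = 240.3° > 180°, so the shorter arc goes the other way round — across 180°.
Signed shortest Δλ = ((-137.5 − 102.8 + 180) mod 360) − 180 = 119.7°.
Going east by 119.7° from +102.8° passes through 180° before reaching -137.5°.

Yes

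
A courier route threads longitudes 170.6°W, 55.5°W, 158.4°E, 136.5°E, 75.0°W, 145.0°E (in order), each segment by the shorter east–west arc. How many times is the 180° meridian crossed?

3

Leg 1: -170.6° → -55.5°, shortest Δλ = 115.1° (east) — does not cross 180°.
Leg 2: -55.5° → +158.4°, shortest Δλ = -146.1° (west) — crosses 180°.
Leg 3: +158.4° → +136.5°, shortest Δλ = -21.9° (west) — does not cross 180°.
Leg 4: +136.5° → -75.0°, shortest Δλ = 148.5° (east) — crosses 180°.
Leg 5: -75.0° → +145.0°, shortest Δλ = -140.0° (west) — crosses 180°.
Total crossings: 3.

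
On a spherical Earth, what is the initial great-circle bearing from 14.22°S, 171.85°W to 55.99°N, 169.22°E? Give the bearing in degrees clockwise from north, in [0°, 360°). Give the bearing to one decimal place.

349.0°

Δλ = 169.22 − -171.85 = 341.07°; wrapped into (−180°, 180°]: -18.93°.
θ = atan2( sin Δλ · cos φ₂ , cos φ₁ · sin φ₂ − sin φ₁ · cos φ₂ · cos Δλ )
  = atan2(-0.18146, 0.93351) = -11.000° → normalised to [0°, 360°): 349.000°.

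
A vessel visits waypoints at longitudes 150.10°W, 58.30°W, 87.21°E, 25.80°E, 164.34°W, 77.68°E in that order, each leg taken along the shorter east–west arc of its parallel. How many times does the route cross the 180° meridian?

Leg 1: -150.10° → -58.30°, shortest Δλ = 91.8° (east) — does not cross 180°.
Leg 2: -58.30° → +87.21°, shortest Δλ = 145.51° (east) — does not cross 180°.
Leg 3: +87.21° → +25.80°, shortest Δλ = -61.41° (west) — does not cross 180°.
Leg 4: +25.80° → -164.34°, shortest Δλ = 169.86° (east) — crosses 180°.
Leg 5: -164.34° → +77.68°, shortest Δλ = -117.98° (west) — crosses 180°.
Total crossings: 2.

2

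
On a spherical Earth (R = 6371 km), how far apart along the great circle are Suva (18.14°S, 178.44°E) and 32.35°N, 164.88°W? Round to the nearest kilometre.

Δλ = -164.88 − 178.44 = -343.32°; wrapped into (−180°, 180°]: 16.68°.
Δφ = 32.35 − -18.14 = 50.49°.
a = sin²(Δφ/2) + cos φ₁ · cos φ₂ · sin²(Δλ/2) = 0.198784.
c = 2·atan2(√a, √(1−a)) = 0.92425 rad → d = 6371·c ≈ 5888.40 km.

5888 km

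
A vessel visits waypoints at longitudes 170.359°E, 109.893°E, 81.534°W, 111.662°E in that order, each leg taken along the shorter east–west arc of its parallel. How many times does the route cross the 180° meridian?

2

Leg 1: +170.359° → +109.893°, shortest Δλ = -60.466° (west) — does not cross 180°.
Leg 2: +109.893° → -81.534°, shortest Δλ = 168.573° (east) — crosses 180°.
Leg 3: -81.534° → +111.662°, shortest Δλ = -166.804° (west) — crosses 180°.
Total crossings: 2.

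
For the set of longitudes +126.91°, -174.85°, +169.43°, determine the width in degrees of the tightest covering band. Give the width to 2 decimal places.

Sort the longitudes: -174.85°, +126.91°, +169.43°.
Eastward gaps between consecutive values (wrapping around): 301.76°, 42.52°, 15.72°.
Largest gap = 301.76° ⇒ minimal covering band is its complement: 360° − 301.76° = 58.24°.
Band runs from +126.91° eastward to -174.85°, crossing the antimeridian.

58.24°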